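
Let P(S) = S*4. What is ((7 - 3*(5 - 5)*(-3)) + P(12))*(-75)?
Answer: -4125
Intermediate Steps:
P(S) = 4*S
((7 - 3*(5 - 5)*(-3)) + P(12))*(-75) = ((7 - 3*(5 - 5)*(-3)) + 4*12)*(-75) = ((7 - 3*0*(-3)) + 48)*(-75) = ((7 + 0*(-3)) + 48)*(-75) = ((7 + 0) + 48)*(-75) = (7 + 48)*(-75) = 55*(-75) = -4125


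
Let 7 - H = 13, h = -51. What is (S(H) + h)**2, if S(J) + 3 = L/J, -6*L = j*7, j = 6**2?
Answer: 2209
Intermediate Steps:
H = -6 (H = 7 - 1*13 = 7 - 13 = -6)
j = 36
L = -42 (L = -6*7 = -1/6*252 = -42)
S(J) = -3 - 42/J
(S(H) + h)**2 = ((-3 - 42/(-6)) - 51)**2 = ((-3 - 42*(-1/6)) - 51)**2 = ((-3 + 7) - 51)**2 = (4 - 51)**2 = (-47)**2 = 2209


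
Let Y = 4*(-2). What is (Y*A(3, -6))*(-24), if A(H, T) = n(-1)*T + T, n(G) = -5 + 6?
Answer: -2304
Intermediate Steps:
n(G) = 1
Y = -8
A(H, T) = 2*T (A(H, T) = 1*T + T = T + T = 2*T)
(Y*A(3, -6))*(-24) = -16*(-6)*(-24) = -8*(-12)*(-24) = 96*(-24) = -2304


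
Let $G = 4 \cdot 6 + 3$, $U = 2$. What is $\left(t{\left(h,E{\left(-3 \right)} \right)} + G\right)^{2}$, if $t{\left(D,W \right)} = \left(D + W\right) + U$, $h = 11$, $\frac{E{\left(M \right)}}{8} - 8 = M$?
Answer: $6400$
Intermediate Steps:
$E{\left(M \right)} = 64 + 8 M$
$t{\left(D,W \right)} = 2 + D + W$ ($t{\left(D,W \right)} = \left(D + W\right) + 2 = 2 + D + W$)
$G = 27$ ($G = 24 + 3 = 27$)
$\left(t{\left(h,E{\left(-3 \right)} \right)} + G\right)^{2} = \left(\left(2 + 11 + \left(64 + 8 \left(-3\right)\right)\right) + 27\right)^{2} = \left(\left(2 + 11 + \left(64 - 24\right)\right) + 27\right)^{2} = \left(\left(2 + 11 + 40\right) + 27\right)^{2} = \left(53 + 27\right)^{2} = 80^{2} = 6400$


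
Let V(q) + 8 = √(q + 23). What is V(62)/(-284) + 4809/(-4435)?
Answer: -332569/314885 - √85/284 ≈ -1.0886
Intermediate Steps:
V(q) = -8 + √(23 + q) (V(q) = -8 + √(q + 23) = -8 + √(23 + q))
V(62)/(-284) + 4809/(-4435) = (-8 + √(23 + 62))/(-284) + 4809/(-4435) = (-8 + √85)*(-1/284) + 4809*(-1/4435) = (2/71 - √85/284) - 4809/4435 = -332569/314885 - √85/284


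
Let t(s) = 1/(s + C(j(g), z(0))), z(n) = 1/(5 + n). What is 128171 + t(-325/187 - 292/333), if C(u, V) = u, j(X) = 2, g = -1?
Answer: 4907220806/38287 ≈ 1.2817e+5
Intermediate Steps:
t(s) = 1/(2 + s) (t(s) = 1/(s + 2) = 1/(2 + s))
128171 + t(-325/187 - 292/333) = 128171 + 1/(2 + (-325/187 - 292/333)) = 128171 + 1/(2 - 162829/62271) = 128171 + 1/(-38287/62271) = 128171 - 62271/38287 = 4907220806/38287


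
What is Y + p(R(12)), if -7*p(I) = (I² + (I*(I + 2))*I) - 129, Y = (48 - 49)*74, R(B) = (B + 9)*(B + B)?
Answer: -128786501/7 ≈ -1.8398e+7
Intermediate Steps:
R(B) = 2*B*(9 + B) (R(B) = (9 + B)*(2*B) = 2*B*(9 + B))
Y = -74 (Y = -1*74 = -74)
p(I) = 129/7 - I²/7 - I²*(2 + I)/7 (p(I) = -((I² + (I*(I + 2))*I) - 129)/7 = -((I² + (I*(2 + I))*I) - 129)/7 = -((I² + I²*(2 + I)) - 129)/7 = -(-129 + I² + I²*(2 + I))/7 = 129/7 - I²/7 - I²*(2 + I)/7)
Y + p(R(12)) = -74 + (129/7 - 3*576*(9 + 12)²/7 - 13824*(9 + 12)³/7) = -74 + (129/7 - 3*(2*12*21)²/7 - (2*12*21)³/7) = -74 + (129/7 - 3/7*504² - ⅐*504³) = -74 + (129/7 - 3/7*254016 - ⅐*128024064) = -74 + (129/7 - 108864 - 18289152) = -74 - 128785983/7 = -128786501/7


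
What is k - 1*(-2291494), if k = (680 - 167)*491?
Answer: 2543377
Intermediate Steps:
k = 251883 (k = 513*491 = 251883)
k - 1*(-2291494) = 251883 - 1*(-2291494) = 251883 + 2291494 = 2543377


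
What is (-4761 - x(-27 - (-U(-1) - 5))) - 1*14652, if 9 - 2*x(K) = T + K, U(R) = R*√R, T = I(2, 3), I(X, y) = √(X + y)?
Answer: -38857/2 + √5/2 - I/2 ≈ -19427.0 - 0.5*I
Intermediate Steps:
T = √5 (T = √(2 + 3) = √5 ≈ 2.2361)
U(R) = R^(3/2)
x(K) = 9/2 - K/2 - √5/2 (x(K) = 9/2 - (√5 + K)/2 = 9/2 - (K + √5)/2 = 9/2 + (-K/2 - √5/2) = 9/2 - K/2 - √5/2)
(-4761 - x(-27 - (-U(-1) - 5))) - 1*14652 = (-4761 - (9/2 - (-27 - (-(-1)^(3/2) - 5))/2 - √5/2)) - 1*14652 = (-4761 - (9/2 - (-27 - (-(-1)*I - 5))/2 - √5/2)) - 14652 = (-4761 - (9/2 - (-27 - (I - 5))/2 - √5/2)) - 14652 = (-4761 - (9/2 - (-27 - (-5 + I))/2 - √5/2)) - 14652 = (-4761 - (9/2 - (-27 + (5 - I))/2 - √5/2)) - 14652 = (-4761 - (9/2 - (-22 - I)/2 - √5/2)) - 14652 = (-4761 - (9/2 + (11 + I/2) - √5/2)) - 14652 = (-4761 - (31/2 + I/2 - √5/2)) - 14652 = (-4761 + (-31/2 + √5/2 - I/2)) - 14652 = (-9553/2 + √5/2 - I/2) - 14652 = -38857/2 + √5/2 - I/2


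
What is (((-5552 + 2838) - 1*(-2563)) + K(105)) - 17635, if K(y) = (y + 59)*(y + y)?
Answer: 16654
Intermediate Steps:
K(y) = 2*y*(59 + y) (K(y) = (59 + y)*(2*y) = 2*y*(59 + y))
(((-5552 + 2838) - 1*(-2563)) + K(105)) - 17635 = (((-5552 + 2838) - 1*(-2563)) + 2*105*(59 + 105)) - 17635 = ((-2714 + 2563) + 2*105*164) - 17635 = (-151 + 34440) - 17635 = 34289 - 17635 = 16654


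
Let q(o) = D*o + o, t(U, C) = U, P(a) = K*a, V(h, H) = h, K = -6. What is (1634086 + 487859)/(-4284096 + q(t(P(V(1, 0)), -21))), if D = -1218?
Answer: -707315/1425598 ≈ -0.49615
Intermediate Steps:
P(a) = -6*a
q(o) = -1217*o (q(o) = -1218*o + o = -1217*o)
(1634086 + 487859)/(-4284096 + q(t(P(V(1, 0)), -21))) = (1634086 + 487859)/(-4284096 - (-7302)) = 2121945/(-4284096 - 1217*(-6)) = 2121945/(-4284096 + 7302) = 2121945/(-4276794) = 2121945*(-1/4276794) = -707315/1425598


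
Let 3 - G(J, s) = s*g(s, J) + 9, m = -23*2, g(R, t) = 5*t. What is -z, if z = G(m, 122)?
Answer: -28054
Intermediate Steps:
m = -46
G(J, s) = -6 - 5*J*s (G(J, s) = 3 - (s*(5*J) + 9) = 3 - (5*J*s + 9) = 3 - (9 + 5*J*s) = 3 + (-9 - 5*J*s) = -6 - 5*J*s)
z = 28054 (z = -6 - 5*(-46)*122 = -6 + 28060 = 28054)
-z = -1*28054 = -28054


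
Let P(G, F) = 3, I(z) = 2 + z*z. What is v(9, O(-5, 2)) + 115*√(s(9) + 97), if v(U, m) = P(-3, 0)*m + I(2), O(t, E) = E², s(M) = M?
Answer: 18 + 115*√106 ≈ 1202.0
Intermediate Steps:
I(z) = 2 + z²
v(U, m) = 6 + 3*m (v(U, m) = 3*m + (2 + 2²) = 3*m + (2 + 4) = 3*m + 6 = 6 + 3*m)
v(9, O(-5, 2)) + 115*√(s(9) + 97) = (6 + 3*2²) + 115*√(9 + 97) = (6 + 3*4) + 115*√106 = (6 + 12) + 115*√106 = 18 + 115*√106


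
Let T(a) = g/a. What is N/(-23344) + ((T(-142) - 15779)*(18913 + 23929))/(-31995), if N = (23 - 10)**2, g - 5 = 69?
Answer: 1120461737714203/53029280880 ≈ 21129.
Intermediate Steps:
g = 74 (g = 5 + 69 = 74)
T(a) = 74/a
N = 169 (N = 13**2 = 169)
N/(-23344) + ((T(-142) - 15779)*(18913 + 23929))/(-31995) = 169/(-23344) + ((74/(-142) - 15779)*(18913 + 23929))/(-31995) = 169*(-1/23344) + ((74*(-1/142) - 15779)*42842)*(-1/31995) = -169/23344 + ((-37/71 - 15779)*42842)*(-1/31995) = -169/23344 - 1120346/71*42842*(-1/31995) = -169/23344 - 47997863332/71*(-1/31995) = -169/23344 + 47997863332/2271645 = 1120461737714203/53029280880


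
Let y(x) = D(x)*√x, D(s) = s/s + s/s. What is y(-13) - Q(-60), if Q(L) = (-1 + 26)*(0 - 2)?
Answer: 50 + 2*I*√13 ≈ 50.0 + 7.2111*I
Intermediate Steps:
D(s) = 2 (D(s) = 1 + 1 = 2)
Q(L) = -50 (Q(L) = 25*(-2) = -50)
y(x) = 2*√x
y(-13) - Q(-60) = 2*√(-13) - 1*(-50) = 2*(I*√13) + 50 = 2*I*√13 + 50 = 50 + 2*I*√13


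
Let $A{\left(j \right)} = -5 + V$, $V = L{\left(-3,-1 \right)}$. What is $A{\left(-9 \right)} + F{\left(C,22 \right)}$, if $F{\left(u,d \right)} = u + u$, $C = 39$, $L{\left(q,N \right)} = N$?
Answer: $72$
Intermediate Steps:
$V = -1$
$F{\left(u,d \right)} = 2 u$
$A{\left(j \right)} = -6$ ($A{\left(j \right)} = -5 - 1 = -6$)
$A{\left(-9 \right)} + F{\left(C,22 \right)} = -6 + 2 \cdot 39 = -6 + 78 = 72$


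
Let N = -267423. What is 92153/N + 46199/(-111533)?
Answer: -22632775726/29826489459 ≈ -0.75881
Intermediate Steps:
92153/N + 46199/(-111533) = 92153/(-267423) + 46199/(-111533) = 92153*(-1/267423) + 46199*(-1/111533) = -92153/267423 - 46199/111533 = -22632775726/29826489459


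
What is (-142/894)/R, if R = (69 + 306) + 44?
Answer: -71/187293 ≈ -0.00037909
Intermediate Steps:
R = 419 (R = 375 + 44 = 419)
(-142/894)/R = -142/894/419 = -142*1/894*(1/419) = -71/447*1/419 = -71/187293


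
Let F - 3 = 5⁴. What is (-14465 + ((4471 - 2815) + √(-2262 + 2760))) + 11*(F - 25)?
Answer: -6176 + √498 ≈ -6153.7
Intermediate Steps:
F = 628 (F = 3 + 5⁴ = 3 + 625 = 628)
(-14465 + ((4471 - 2815) + √(-2262 + 2760))) + 11*(F - 25) = (-14465 + ((4471 - 2815) + √(-2262 + 2760))) + 11*(628 - 25) = (-14465 + (1656 + √498)) + 11*603 = (-12809 + √498) + 6633 = -6176 + √498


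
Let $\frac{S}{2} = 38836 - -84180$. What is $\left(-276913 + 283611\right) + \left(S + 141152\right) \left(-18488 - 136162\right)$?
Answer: $-59877998902$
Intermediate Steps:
$S = 246032$ ($S = 2 \left(38836 - -84180\right) = 2 \left(38836 + 84180\right) = 2 \cdot 123016 = 246032$)
$\left(-276913 + 283611\right) + \left(S + 141152\right) \left(-18488 - 136162\right) = \left(-276913 + 283611\right) + \left(246032 + 141152\right) \left(-18488 - 136162\right) = 6698 + 387184 \left(-154650\right) = 6698 - 59878005600 = -59877998902$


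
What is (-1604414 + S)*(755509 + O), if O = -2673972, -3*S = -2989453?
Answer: 3498871716307/3 ≈ 1.1663e+12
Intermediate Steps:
S = 2989453/3 (S = -⅓*(-2989453) = 2989453/3 ≈ 9.9648e+5)
(-1604414 + S)*(755509 + O) = (-1604414 + 2989453/3)*(755509 - 2673972) = -1823789/3*(-1918463) = 3498871716307/3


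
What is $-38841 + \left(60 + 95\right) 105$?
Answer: $-22566$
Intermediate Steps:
$-38841 + \left(60 + 95\right) 105 = -38841 + 155 \cdot 105 = -38841 + 16275 = -22566$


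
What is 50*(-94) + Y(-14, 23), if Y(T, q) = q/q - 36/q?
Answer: -108113/23 ≈ -4700.6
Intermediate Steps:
Y(T, q) = 1 - 36/q
50*(-94) + Y(-14, 23) = 50*(-94) + (-36 + 23)/23 = -4700 + (1/23)*(-13) = -4700 - 13/23 = -108113/23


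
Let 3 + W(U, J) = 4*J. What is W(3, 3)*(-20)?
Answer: -180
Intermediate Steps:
W(U, J) = -3 + 4*J
W(3, 3)*(-20) = (-3 + 4*3)*(-20) = (-3 + 12)*(-20) = 9*(-20) = -180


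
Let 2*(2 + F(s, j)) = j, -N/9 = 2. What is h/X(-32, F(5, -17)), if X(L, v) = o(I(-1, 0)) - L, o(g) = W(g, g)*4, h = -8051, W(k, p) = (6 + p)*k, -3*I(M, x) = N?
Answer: -8051/320 ≈ -25.159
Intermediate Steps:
N = -18 (N = -9*2 = -18)
I(M, x) = 6 (I(M, x) = -⅓*(-18) = 6)
F(s, j) = -2 + j/2
W(k, p) = k*(6 + p)
o(g) = 4*g*(6 + g) (o(g) = (g*(6 + g))*4 = 4*g*(6 + g))
X(L, v) = 288 - L (X(L, v) = 4*6*(6 + 6) - L = 4*6*12 - L = 288 - L)
h/X(-32, F(5, -17)) = -8051/(288 - 1*(-32)) = -8051/(288 + 32) = -8051/320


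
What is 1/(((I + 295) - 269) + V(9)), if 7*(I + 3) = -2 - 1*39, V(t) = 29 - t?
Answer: 7/260 ≈ 0.026923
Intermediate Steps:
I = -62/7 (I = -3 + (-2 - 1*39)/7 = -3 + (-2 - 39)/7 = -3 + (⅐)*(-41) = -3 - 41/7 = -62/7 ≈ -8.8571)
1/(((I + 295) - 269) + V(9)) = 1/(((-62/7 + 295) - 269) + (29 - 1*9)) = 1/((2003/7 - 269) + (29 - 9)) = 1/(120/7 + 20) = 1/(260/7) = 7/260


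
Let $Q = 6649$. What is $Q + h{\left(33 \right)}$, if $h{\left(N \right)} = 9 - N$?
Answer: $6625$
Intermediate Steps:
$Q + h{\left(33 \right)} = 6649 + \left(9 - 33\right) = 6649 - 24 = 6625$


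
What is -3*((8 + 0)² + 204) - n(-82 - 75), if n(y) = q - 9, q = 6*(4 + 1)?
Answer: -825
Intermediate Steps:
q = 30 (q = 6*5 = 30)
n(y) = 21 (n(y) = 30 - 9 = 21)
-3*((8 + 0)² + 204) - n(-82 - 75) = -3*((8 + 0)² + 204) - 1*21 = -3*(8² + 204) - 21 = -3*(64 + 204) - 21 = -3*268 - 21 = -804 - 21 = -825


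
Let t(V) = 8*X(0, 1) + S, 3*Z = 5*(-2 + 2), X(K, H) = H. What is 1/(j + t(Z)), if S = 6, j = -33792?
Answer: -1/33778 ≈ -2.9605e-5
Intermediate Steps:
Z = 0 (Z = (5*(-2 + 2))/3 = (5*0)/3 = (⅓)*0 = 0)
t(V) = 14 (t(V) = 8*1 + 6 = 8 + 6 = 14)
1/(j + t(Z)) = 1/(-33792 + 14) = 1/(-33778) = -1/33778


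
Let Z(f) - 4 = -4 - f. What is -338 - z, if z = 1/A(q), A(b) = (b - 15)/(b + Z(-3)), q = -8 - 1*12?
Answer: -11847/35 ≈ -338.49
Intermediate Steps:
Z(f) = -f (Z(f) = 4 + (-4 - f) = -f)
q = -20 (q = -8 - 12 = -20)
A(b) = (-15 + b)/(3 + b) (A(b) = (b - 15)/(b - 1*(-3)) = (-15 + b)/(b + 3) = (-15 + b)/(3 + b))
z = 17/35 (z = 1/((-15 - 20)/(3 - 20)) = 1/(-35/(-17)) = 1/(-1/17*(-35)) = 1/(35/17) = 17/35 ≈ 0.48571)
-338 - z = -338 - 1*17/35 = -338 - 17/35 = -11847/35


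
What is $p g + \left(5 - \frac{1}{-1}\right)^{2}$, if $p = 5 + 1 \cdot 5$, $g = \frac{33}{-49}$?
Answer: $\frac{1434}{49} \approx 29.265$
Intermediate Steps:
$g = - \frac{33}{49}$ ($g = 33 \left(- \frac{1}{49}\right) = - \frac{33}{49} \approx -0.67347$)
$p = 10$ ($p = 5 + 5 = 10$)
$p g + \left(5 - \frac{1}{-1}\right)^{2} = 10 \left(- \frac{33}{49}\right) + \left(5 - \frac{1}{-1}\right)^{2} = - \frac{330}{49} + \left(5 - -1\right)^{2} = - \frac{330}{49} + \left(5 + 1\right)^{2} = - \frac{330}{49} + 6^{2} = - \frac{330}{49} + 36 = \frac{1434}{49}$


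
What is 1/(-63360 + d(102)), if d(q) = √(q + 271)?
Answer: -63360/4014489227 - √373/4014489227 ≈ -1.5788e-5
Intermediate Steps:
d(q) = √(271 + q)
1/(-63360 + d(102)) = 1/(-63360 + √(271 + 102)) = 1/(-63360 + √373)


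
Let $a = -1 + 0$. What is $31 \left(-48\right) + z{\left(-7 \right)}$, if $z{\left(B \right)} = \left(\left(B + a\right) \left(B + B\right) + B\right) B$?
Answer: $-2223$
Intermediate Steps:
$a = -1$
$z{\left(B \right)} = B \left(B + 2 B \left(-1 + B\right)\right)$ ($z{\left(B \right)} = \left(\left(B - 1\right) \left(B + B\right) + B\right) B = \left(\left(-1 + B\right) 2 B + B\right) B = \left(2 B \left(-1 + B\right) + B\right) B = \left(B + 2 B \left(-1 + B\right)\right) B = B \left(B + 2 B \left(-1 + B\right)\right)$)
$31 \left(-48\right) + z{\left(-7 \right)} = 31 \left(-48\right) + \left(-7\right)^{2} \left(-1 + 2 \left(-7\right)\right) = -1488 + 49 \left(-1 - 14\right) = -1488 + 49 \left(-15\right) = -1488 - 735 = -2223$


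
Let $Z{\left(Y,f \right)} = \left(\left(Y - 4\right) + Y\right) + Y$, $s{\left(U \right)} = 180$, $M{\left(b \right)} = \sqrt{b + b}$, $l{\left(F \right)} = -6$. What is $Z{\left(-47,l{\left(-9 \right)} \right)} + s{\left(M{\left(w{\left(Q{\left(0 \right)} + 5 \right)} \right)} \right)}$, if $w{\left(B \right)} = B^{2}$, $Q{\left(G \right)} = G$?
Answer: $35$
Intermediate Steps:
$M{\left(b \right)} = \sqrt{2} \sqrt{b}$ ($M{\left(b \right)} = \sqrt{2 b} = \sqrt{2} \sqrt{b}$)
$Z{\left(Y,f \right)} = -4 + 3 Y$ ($Z{\left(Y,f \right)} = \left(\left(-4 + Y\right) + Y\right) + Y = \left(-4 + 2 Y\right) + Y = -4 + 3 Y$)
$Z{\left(-47,l{\left(-9 \right)} \right)} + s{\left(M{\left(w{\left(Q{\left(0 \right)} + 5 \right)} \right)} \right)} = \left(-4 + 3 \left(-47\right)\right) + 180 = \left(-4 - 141\right) + 180 = -145 + 180 = 35$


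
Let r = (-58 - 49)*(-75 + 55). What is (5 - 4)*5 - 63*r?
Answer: -134815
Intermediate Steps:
r = 2140 (r = -107*(-20) = 2140)
(5 - 4)*5 - 63*r = (5 - 4)*5 - 63*2140 = 1*5 - 134820 = 5 - 134820 = -134815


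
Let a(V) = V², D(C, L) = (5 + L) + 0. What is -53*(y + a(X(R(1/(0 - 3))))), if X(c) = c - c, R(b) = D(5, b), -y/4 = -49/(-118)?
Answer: 5194/59 ≈ 88.034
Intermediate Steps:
y = -98/59 (y = -(-196)/(-118) = -(-196)*(-1)/118 = -4*49/118 = -98/59 ≈ -1.6610)
D(C, L) = 5 + L
R(b) = 5 + b
X(c) = 0
-53*(y + a(X(R(1/(0 - 3))))) = -53*(-98/59 + 0²) = -53*(-98/59 + 0) = -53*(-98/59) = 5194/59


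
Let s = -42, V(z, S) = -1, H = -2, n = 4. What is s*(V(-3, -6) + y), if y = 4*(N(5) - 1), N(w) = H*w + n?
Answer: 1218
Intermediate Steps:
N(w) = 4 - 2*w (N(w) = -2*w + 4 = 4 - 2*w)
y = -28 (y = 4*((4 - 2*5) - 1) = 4*((4 - 10) - 1) = 4*(-6 - 1) = 4*(-7) = -28)
s*(V(-3, -6) + y) = -42*(-1 - 28) = -42*(-29) = 1218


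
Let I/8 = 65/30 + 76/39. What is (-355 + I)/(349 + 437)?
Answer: -4187/10218 ≈ -0.40977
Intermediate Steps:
I = 428/13 (I = 8*(65/30 + 76/39) = 8*(65*(1/30) + 76*(1/39)) = 8*(13/6 + 76/39) = 8*(107/26) = 428/13 ≈ 32.923)
(-355 + I)/(349 + 437) = (-355 + 428/13)/(349 + 437) = -4187/13/786 = -4187/13*1/786 = -4187/10218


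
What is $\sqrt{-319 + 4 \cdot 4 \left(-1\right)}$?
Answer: $i \sqrt{335} \approx 18.303 i$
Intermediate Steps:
$\sqrt{-319 + 4 \cdot 4 \left(-1\right)} = \sqrt{-319 + 16 \left(-1\right)} = \sqrt{-319 - 16} = \sqrt{-335} = i \sqrt{335}$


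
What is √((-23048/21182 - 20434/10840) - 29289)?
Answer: I*√24130212427446470135/28701610 ≈ 171.15*I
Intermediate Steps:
√((-23048/21182 - 20434/10840) - 29289) = √((-23048*1/21182 - 20434*1/10840) - 29289) = √((-11524/10591 - 10217/5420) - 29289) = √(-170668327/57403220 - 29289) = √(-1681453578907/57403220) = I*√24130212427446470135/28701610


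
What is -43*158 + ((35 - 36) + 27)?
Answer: -6768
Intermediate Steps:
-43*158 + ((35 - 36) + 27) = -6794 + (-1 + 27) = -6794 + 26 = -6768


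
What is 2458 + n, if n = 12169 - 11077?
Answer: 3550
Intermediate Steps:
n = 1092
2458 + n = 2458 + 1092 = 3550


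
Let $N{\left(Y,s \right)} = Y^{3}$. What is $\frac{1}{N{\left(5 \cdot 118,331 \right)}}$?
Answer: $\frac{1}{205379000} \approx 4.869 \cdot 10^{-9}$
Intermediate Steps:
$\frac{1}{N{\left(5 \cdot 118,331 \right)}} = \frac{1}{\left(5 \cdot 118\right)^{3}} = \frac{1}{590^{3}} = \frac{1}{205379000}$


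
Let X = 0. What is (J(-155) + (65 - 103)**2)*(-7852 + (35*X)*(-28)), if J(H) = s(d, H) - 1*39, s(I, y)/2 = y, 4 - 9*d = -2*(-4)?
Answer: -8597940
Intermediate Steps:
d = -4/9 (d = 4/9 - (-2)*(-4)/9 = 4/9 - 1/9*8 = 4/9 - 8/9 = -4/9 ≈ -0.44444)
s(I, y) = 2*y
J(H) = -39 + 2*H (J(H) = 2*H - 1*39 = 2*H - 39 = -39 + 2*H)
(J(-155) + (65 - 103)**2)*(-7852 + (35*X)*(-28)) = ((-39 + 2*(-155)) + (65 - 103)**2)*(-7852 + (35*0)*(-28)) = ((-39 - 310) + (-38)**2)*(-7852 + 0*(-28)) = (-349 + 1444)*(-7852 + 0) = 1095*(-7852) = -8597940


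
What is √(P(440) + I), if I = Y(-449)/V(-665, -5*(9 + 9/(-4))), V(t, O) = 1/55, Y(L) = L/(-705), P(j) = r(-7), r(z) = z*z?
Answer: 2*√417642/141 ≈ 9.1667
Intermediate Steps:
r(z) = z²
P(j) = 49 (P(j) = (-7)² = 49)
Y(L) = -L/705 (Y(L) = L*(-1/705) = -L/705)
V(t, O) = 1/55
I = 4939/141 (I = (-1/705*(-449))/(1/55) = (449/705)*55 = 4939/141 ≈ 35.028)
√(P(440) + I) = √(49 + 4939/141) = √(11848/141) = 2*√417642/141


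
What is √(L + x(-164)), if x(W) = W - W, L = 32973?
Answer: √32973 ≈ 181.58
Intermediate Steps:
x(W) = 0
√(L + x(-164)) = √(32973 + 0) = √32973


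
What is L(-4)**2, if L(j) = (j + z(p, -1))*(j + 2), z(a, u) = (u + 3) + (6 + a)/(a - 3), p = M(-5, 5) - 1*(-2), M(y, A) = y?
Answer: 25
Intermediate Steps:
p = -3 (p = -5 - 1*(-2) = -5 + 2 = -3)
z(a, u) = 3 + u + (6 + a)/(-3 + a) (z(a, u) = (3 + u) + (6 + a)/(-3 + a) = 3 + u + (6 + a)/(-3 + a))
L(j) = (2 + j)*(3/2 + j) (L(j) = (j + (-3 - 3*(-1) + 4*(-3) - 3*(-1))/(-3 - 3))*(j + 2) = (j + (-3 + 3 - 12 + 3)/(-6))*(2 + j) = (j - 1/6*(-9))*(2 + j) = (j + 3/2)*(2 + j) = (3/2 + j)*(2 + j) = (2 + j)*(3/2 + j))
L(-4)**2 = (3 + (-4)**2 + (7/2)*(-4))**2 = (3 + 16 - 14)**2 = 5**2 = 25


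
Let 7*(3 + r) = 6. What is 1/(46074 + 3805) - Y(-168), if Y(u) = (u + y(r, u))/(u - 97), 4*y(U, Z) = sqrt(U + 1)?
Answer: -8379407/13217935 + I*sqrt(14)/3710 ≈ -0.63394 + 0.0010085*I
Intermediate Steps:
r = -15/7 (r = -3 + (1/7)*6 = -3 + 6/7 = -15/7 ≈ -2.1429)
y(U, Z) = sqrt(1 + U)/4 (y(U, Z) = sqrt(U + 1)/4 = sqrt(1 + U)/4)
Y(u) = (u + I*sqrt(14)/14)/(-97 + u) (Y(u) = (u + sqrt(1 - 15/7)/4)/(u - 97) = (u + sqrt(-8/7)/4)/(-97 + u) = (u + (2*I*sqrt(14)/7)/4)/(-97 + u) = (u + I*sqrt(14)/14)/(-97 + u))
1/(46074 + 3805) - Y(-168) = 1/(46074 + 3805) - (-168 + I*sqrt(14)/14)/(-97 - 168) = 1/49879 - (-168 + I*sqrt(14)/14)/(-265) = 1/49879 - (-1)*(-168 + I*sqrt(14)/14)/265 = 1/49879 - (168/265 - I*sqrt(14)/3710) = 1/49879 + (-168/265 + I*sqrt(14)/3710) = -8379407/13217935 + I*sqrt(14)/3710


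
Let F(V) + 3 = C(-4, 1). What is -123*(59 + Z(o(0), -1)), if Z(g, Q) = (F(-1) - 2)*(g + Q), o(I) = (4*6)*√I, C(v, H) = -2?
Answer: -8118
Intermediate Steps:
F(V) = -5 (F(V) = -3 - 2 = -5)
o(I) = 24*√I
Z(g, Q) = -7*Q - 7*g (Z(g, Q) = (-5 - 2)*(g + Q) = -7*(Q + g) = -7*Q - 7*g)
-123*(59 + Z(o(0), -1)) = -123*(59 + (-7*(-1) - 168*√0)) = -123*(59 + (7 - 168*0)) = -123*(59 + (7 - 7*0)) = -123*(59 + (7 + 0)) = -123*(59 + 7) = -123*66 = -8118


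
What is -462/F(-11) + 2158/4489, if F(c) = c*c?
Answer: -164800/49379 ≈ -3.3375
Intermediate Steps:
F(c) = c²
-462/F(-11) + 2158/4489 = -462/((-11)²) + 2158/4489 = -462/121 + 2158*(1/4489) = -462*1/121 + 2158/4489 = -42/11 + 2158/4489 = -164800/49379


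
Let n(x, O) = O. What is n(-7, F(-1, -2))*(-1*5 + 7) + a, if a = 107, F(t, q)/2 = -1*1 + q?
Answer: 95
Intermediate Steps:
F(t, q) = -2 + 2*q (F(t, q) = 2*(-1*1 + q) = 2*(-1 + q) = -2 + 2*q)
n(-7, F(-1, -2))*(-1*5 + 7) + a = (-2 + 2*(-2))*(-1*5 + 7) + 107 = (-2 - 4)*(-5 + 7) + 107 = -6*2 + 107 = -12 + 107 = 95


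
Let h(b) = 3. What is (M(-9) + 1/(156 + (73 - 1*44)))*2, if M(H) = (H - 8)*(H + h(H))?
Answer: 37742/185 ≈ 204.01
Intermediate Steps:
M(H) = (-8 + H)*(3 + H) (M(H) = (H - 8)*(H + 3) = (-8 + H)*(3 + H))
(M(-9) + 1/(156 + (73 - 1*44)))*2 = ((-24 + (-9)**2 - 5*(-9)) + 1/(156 + (73 - 1*44)))*2 = ((-24 + 81 + 45) + 1/(156 + (73 - 44)))*2 = (102 + 1/(156 + 29))*2 = (102 + 1/185)*2 = (18871/185)*2 = 37742/185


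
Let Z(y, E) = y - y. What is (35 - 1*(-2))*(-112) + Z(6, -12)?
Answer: -4144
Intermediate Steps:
Z(y, E) = 0
(35 - 1*(-2))*(-112) + Z(6, -12) = (35 - 1*(-2))*(-112) + 0 = (35 + 2)*(-112) + 0 = 37*(-112) + 0 = -4144 + 0 = -4144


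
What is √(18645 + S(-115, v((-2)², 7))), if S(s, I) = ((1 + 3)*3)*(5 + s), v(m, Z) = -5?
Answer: 15*√77 ≈ 131.62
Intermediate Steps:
S(s, I) = 60 + 12*s (S(s, I) = (4*3)*(5 + s) = 12*(5 + s) = 60 + 12*s)
√(18645 + S(-115, v((-2)², 7))) = √(18645 + (60 + 12*(-115))) = √(18645 + (60 - 1380)) = √(18645 - 1320) = √17325 = 15*√77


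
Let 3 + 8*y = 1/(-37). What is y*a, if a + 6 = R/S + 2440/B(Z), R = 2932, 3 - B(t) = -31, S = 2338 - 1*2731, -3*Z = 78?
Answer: -5453420/247197 ≈ -22.061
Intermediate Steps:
Z = -26 (Z = -⅓*78 = -26)
S = -393 (S = 2338 - 2731 = -393)
B(t) = 34 (B(t) = 3 - 1*(-31) = 3 + 31 = 34)
y = -14/37 (y = -3/8 + (⅛)/(-37) = -3/8 + (⅛)*(-1/37) = -3/8 - 1/296 = -14/37 ≈ -0.37838)
a = 389530/6681 (a = -6 + (2932/(-393) + 2440/34) = -6 + (2932*(-1/393) + 2440*(1/34)) = -6 + (-2932/393 + 1220/17) = -6 + 429616/6681 = 389530/6681 ≈ 58.304)
y*a = -14/37*389530/6681 = -5453420/247197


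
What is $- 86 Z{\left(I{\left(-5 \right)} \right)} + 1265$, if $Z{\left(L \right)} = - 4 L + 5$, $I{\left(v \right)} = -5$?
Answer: $-885$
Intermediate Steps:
$Z{\left(L \right)} = 5 - 4 L$
$- 86 Z{\left(I{\left(-5 \right)} \right)} + 1265 = - 86 \left(5 - -20\right) + 1265 = - 86 \left(5 + 20\right) + 1265 = \left(-86\right) 25 + 1265 = -2150 + 1265 = -885$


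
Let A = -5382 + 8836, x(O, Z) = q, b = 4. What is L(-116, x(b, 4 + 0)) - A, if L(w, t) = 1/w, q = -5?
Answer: -400665/116 ≈ -3454.0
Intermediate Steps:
x(O, Z) = -5
A = 3454
L(-116, x(b, 4 + 0)) - A = 1/(-116) - 1*3454 = -1/116 - 3454 = -400665/116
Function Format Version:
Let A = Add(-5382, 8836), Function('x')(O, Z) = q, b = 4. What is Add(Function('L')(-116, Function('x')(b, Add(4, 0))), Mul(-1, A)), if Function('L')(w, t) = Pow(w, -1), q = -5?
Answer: Rational(-400665, 116) ≈ -3454.0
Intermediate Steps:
Function('x')(O, Z) = -5
A = 3454
Add(Function('L')(-116, Function('x')(b, Add(4, 0))), Mul(-1, A)) = Add(Pow(-116, -1), Mul(-1, 3454)) = Add(Rational(-1, 116), -3454) = Rational(-400665, 116)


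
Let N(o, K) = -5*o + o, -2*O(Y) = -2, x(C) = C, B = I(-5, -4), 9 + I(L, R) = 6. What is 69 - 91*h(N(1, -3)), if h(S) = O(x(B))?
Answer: -22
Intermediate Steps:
I(L, R) = -3 (I(L, R) = -9 + 6 = -3)
B = -3
O(Y) = 1 (O(Y) = -1/2*(-2) = 1)
N(o, K) = -4*o
h(S) = 1
69 - 91*h(N(1, -3)) = 69 - 91*1 = 69 - 91 = -22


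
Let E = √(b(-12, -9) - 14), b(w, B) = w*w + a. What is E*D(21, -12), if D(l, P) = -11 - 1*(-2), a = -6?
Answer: -18*√31 ≈ -100.22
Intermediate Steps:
D(l, P) = -9 (D(l, P) = -11 + 2 = -9)
b(w, B) = -6 + w² (b(w, B) = w*w - 6 = w² - 6 = -6 + w²)
E = 2*√31 (E = √((-6 + (-12)²) - 14) = √((-6 + 144) - 14) = √(138 - 14) = √124 = 2*√31 ≈ 11.136)
E*D(21, -12) = (2*√31)*(-9) = -18*√31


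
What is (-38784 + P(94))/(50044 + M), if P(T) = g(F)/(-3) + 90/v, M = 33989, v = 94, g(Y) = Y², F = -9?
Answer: -608024/1316517 ≈ -0.46184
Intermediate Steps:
P(T) = -1224/47 (P(T) = (-9)²/(-3) + 90/94 = 81*(-⅓) + 90*(1/94) = -27 + 45/47 = -1224/47)
(-38784 + P(94))/(50044 + M) = (-38784 - 1224/47)/(50044 + 33989) = -1824072/47/84033 = -1824072/47*1/84033 = -608024/1316517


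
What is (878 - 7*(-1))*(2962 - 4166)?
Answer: -1065540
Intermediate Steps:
(878 - 7*(-1))*(2962 - 4166) = (878 + 7)*(-1204) = 885*(-1204) = -1065540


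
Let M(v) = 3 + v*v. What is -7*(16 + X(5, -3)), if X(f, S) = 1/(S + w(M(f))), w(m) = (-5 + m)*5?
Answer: -1793/16 ≈ -112.06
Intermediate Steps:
M(v) = 3 + v²
w(m) = -25 + 5*m
X(f, S) = 1/(-10 + S + 5*f²) (X(f, S) = 1/(S + (-25 + 5*(3 + f²))) = 1/(S + (-25 + (15 + 5*f²))) = 1/(S + (-10 + 5*f²)) = 1/(-10 + S + 5*f²))
-7*(16 + X(5, -3)) = -7*(16 + 1/(-10 - 3 + 5*5²)) = -7*(16 + 1/(-10 - 3 + 5*25)) = -7*(16 + 1/(-10 - 3 + 125)) = -7*(16 + 1/112) = -7*1793/112 = -1793/16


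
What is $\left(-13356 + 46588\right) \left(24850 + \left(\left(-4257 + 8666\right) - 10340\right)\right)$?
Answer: $628716208$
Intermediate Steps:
$\left(-13356 + 46588\right) \left(24850 + \left(\left(-4257 + 8666\right) - 10340\right)\right) = 33232 \left(24850 + \left(4409 - 10340\right)\right) = 33232 \left(24850 - 5931\right) = 33232 \cdot 18919 = 628716208$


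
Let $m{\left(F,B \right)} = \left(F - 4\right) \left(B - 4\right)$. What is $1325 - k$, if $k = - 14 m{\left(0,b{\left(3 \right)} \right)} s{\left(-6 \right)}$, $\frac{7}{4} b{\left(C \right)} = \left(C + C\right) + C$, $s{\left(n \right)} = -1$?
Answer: $1389$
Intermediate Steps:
$b{\left(C \right)} = \frac{12 C}{7}$ ($b{\left(C \right)} = \frac{4 \left(\left(C + C\right) + C\right)}{7} = \frac{4 \left(2 C + C\right)}{7} = \frac{4 \cdot 3 C}{7} = \frac{12 C}{7}$)
$m{\left(F,B \right)} = \left(-4 + B\right) \left(-4 + F\right)$ ($m{\left(F,B \right)} = \left(-4 + F\right) \left(-4 + B\right) = \left(-4 + B\right) \left(-4 + F\right)$)
$k = -64$ ($k = - 14 \left(16 - 4 \cdot \frac{12}{7} \cdot 3 - 0 + \frac{12}{7} \cdot 3 \cdot 0\right) \left(-1\right) = - 14 \left(16 - \frac{144}{7} + 0 + \frac{36}{7} \cdot 0\right) \left(-1\right) = - 14 \left(16 - \frac{144}{7} + 0 + 0\right) \left(-1\right) = \left(-14\right) \left(- \frac{32}{7}\right) \left(-1\right) = 64 \left(-1\right) = -64$)
$1325 - k = 1325 - -64 = 1325 + 64 = 1389$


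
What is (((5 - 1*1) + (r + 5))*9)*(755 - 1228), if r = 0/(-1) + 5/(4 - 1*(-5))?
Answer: -40678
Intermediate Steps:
r = 5/9 (r = 0*(-1) + 5/(4 + 5) = 0 + 5/9 = 5/9 ≈ 0.55556)
(((5 - 1*1) + (r + 5))*9)*(755 - 1228) = (((5 - 1*1) + (5/9 + 5))*9)*(755 - 1228) = (((5 - 1) + 50/9)*9)*(-473) = ((4 + 50/9)*9)*(-473) = ((86/9)*9)*(-473) = 86*(-473) = -40678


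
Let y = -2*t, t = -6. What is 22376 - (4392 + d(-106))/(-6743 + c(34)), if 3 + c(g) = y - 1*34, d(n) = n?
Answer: 75722527/3384 ≈ 22377.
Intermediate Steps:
y = 12 (y = -2*(-6) = 12)
c(g) = -25 (c(g) = -3 + (12 - 1*34) = -3 + (12 - 34) = -3 - 22 = -25)
22376 - (4392 + d(-106))/(-6743 + c(34)) = 22376 - (4392 - 106)/(-6743 - 25) = 22376 - 4286/(-6768) = 22376 - 4286*(-1)/6768 = 22376 - 1*(-2143/3384) = 22376 + 2143/3384 = 75722527/3384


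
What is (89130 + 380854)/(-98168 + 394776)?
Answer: 14687/9269 ≈ 1.5845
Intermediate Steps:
(89130 + 380854)/(-98168 + 394776) = 469984/296608 = 469984*(1/296608) = 14687/9269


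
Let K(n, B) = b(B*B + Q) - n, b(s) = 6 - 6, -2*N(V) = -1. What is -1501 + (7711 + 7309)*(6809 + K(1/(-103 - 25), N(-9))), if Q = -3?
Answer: 3272633483/32 ≈ 1.0227e+8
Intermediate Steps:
N(V) = 1/2 (N(V) = -1/2*(-1) = 1/2)
b(s) = 0
K(n, B) = -n (K(n, B) = 0 - n = -n)
-1501 + (7711 + 7309)*(6809 + K(1/(-103 - 25), N(-9))) = -1501 + (7711 + 7309)*(6809 - 1/(-103 - 25)) = -1501 + 15020*(6809 - 1/(-128)) = -1501 + 15020*(6809 - 1*(-1/128)) = -1501 + 15020*(6809 + 1/128) = -1501 + 15020*(871553/128) = -1501 + 3272681515/32 = 3272633483/32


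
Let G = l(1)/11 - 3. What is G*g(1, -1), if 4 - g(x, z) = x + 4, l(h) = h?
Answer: 32/11 ≈ 2.9091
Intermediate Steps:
g(x, z) = -x (g(x, z) = 4 - (x + 4) = 4 - (4 + x) = 4 + (-4 - x) = -x)
G = -32/11 (G = 1/11 - 3 = -32/11 ≈ -2.9091)
G*g(1, -1) = -(-32)/11 = -32/11*(-1) = 32/11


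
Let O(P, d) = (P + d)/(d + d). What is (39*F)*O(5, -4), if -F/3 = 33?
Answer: 3861/8 ≈ 482.63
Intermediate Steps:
F = -99 (F = -3*33 = -99)
O(P, d) = (P + d)/(2*d) (O(P, d) = (P + d)/((2*d)) = (P + d)*(1/(2*d)) = (P + d)/(2*d))
(39*F)*O(5, -4) = (39*(-99))*((½)*(5 - 4)/(-4)) = -3861*(-1)/(2*4) = -3861*(-⅛) = 3861/8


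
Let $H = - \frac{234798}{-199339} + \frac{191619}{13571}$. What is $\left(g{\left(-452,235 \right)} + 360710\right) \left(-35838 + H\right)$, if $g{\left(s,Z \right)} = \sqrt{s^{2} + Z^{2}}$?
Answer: $- \frac{4993701895092944190}{386461367} - \frac{96908633710323 \sqrt{259529}}{2705229569} \approx -1.294 \cdot 10^{10}$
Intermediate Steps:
$H = \frac{41383583499}{2705229569}$ ($H = \left(-234798\right) \left(- \frac{1}{199339}\right) + 191619 \cdot \frac{1}{13571} = \frac{234798}{199339} + \frac{191619}{13571} = \frac{41383583499}{2705229569} \approx 15.298$)
$g{\left(s,Z \right)} = \sqrt{Z^{2} + s^{2}}$
$\left(g{\left(-452,235 \right)} + 360710\right) \left(-35838 + H\right) = \left(\sqrt{235^{2} + \left(-452\right)^{2}} + 360710\right) \left(-35838 + \frac{41383583499}{2705229569}\right) = \left(\sqrt{55225 + 204304} + 360710\right) \left(- \frac{96908633710323}{2705229569}\right) = \left(\sqrt{259529} + 360710\right) \left(- \frac{96908633710323}{2705229569}\right) = \left(360710 + \sqrt{259529}\right) \left(- \frac{96908633710323}{2705229569}\right) = - \frac{4993701895092944190}{386461367} - \frac{96908633710323 \sqrt{259529}}{2705229569}$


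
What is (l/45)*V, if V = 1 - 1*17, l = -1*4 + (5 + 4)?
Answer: -16/9 ≈ -1.7778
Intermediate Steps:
l = 5 (l = -4 + 9 = 5)
V = -16 (V = 1 - 17 = -16)
(l/45)*V = (5/45)*(-16) = ((1/45)*5)*(-16) = (⅑)*(-16) = -16/9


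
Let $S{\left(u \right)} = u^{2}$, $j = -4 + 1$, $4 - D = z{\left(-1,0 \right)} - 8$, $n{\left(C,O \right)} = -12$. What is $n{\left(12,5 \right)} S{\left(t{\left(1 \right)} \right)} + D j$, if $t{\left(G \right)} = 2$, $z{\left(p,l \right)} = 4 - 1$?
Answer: $-75$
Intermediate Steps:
$z{\left(p,l \right)} = 3$ ($z{\left(p,l \right)} = 4 - 1 = 3$)
$D = 9$ ($D = 4 - \left(3 - 8\right) = 4 - -5 = 4 + 5 = 9$)
$j = -3$
$n{\left(12,5 \right)} S{\left(t{\left(1 \right)} \right)} + D j = - 12 \cdot 2^{2} + 9 \left(-3\right) = \left(-12\right) 4 - 27 = -48 - 27 = -75$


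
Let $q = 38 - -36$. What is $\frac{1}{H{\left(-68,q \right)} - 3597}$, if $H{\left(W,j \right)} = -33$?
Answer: $- \frac{1}{3630} \approx -0.00027548$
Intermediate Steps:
$q = 74$ ($q = 38 + 36 = 74$)
$\frac{1}{H{\left(-68,q \right)} - 3597} = \frac{1}{-33 - 3597} = \frac{1}{-3630} = - \frac{1}{3630}$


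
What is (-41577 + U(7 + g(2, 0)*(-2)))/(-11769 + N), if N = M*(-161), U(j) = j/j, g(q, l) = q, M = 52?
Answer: 41576/20141 ≈ 2.0642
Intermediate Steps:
U(j) = 1
N = -8372 (N = 52*(-161) = -8372)
(-41577 + U(7 + g(2, 0)*(-2)))/(-11769 + N) = (-41577 + 1)/(-11769 - 8372) = -41576/(-20141) = -41576*(-1/20141) = 41576/20141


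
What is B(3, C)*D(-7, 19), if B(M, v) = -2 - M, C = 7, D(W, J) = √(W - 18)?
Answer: -25*I ≈ -25.0*I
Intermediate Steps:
D(W, J) = √(-18 + W)
B(3, C)*D(-7, 19) = (-2 - 1*3)*√(-18 - 7) = (-2 - 3)*√(-25) = -25*I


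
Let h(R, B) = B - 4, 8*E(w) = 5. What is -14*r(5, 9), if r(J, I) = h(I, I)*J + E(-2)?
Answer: -1435/4 ≈ -358.75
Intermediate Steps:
E(w) = 5/8 (E(w) = (⅛)*5 = 5/8)
h(R, B) = -4 + B
r(J, I) = 5/8 + J*(-4 + I) (r(J, I) = (-4 + I)*J + 5/8 = J*(-4 + I) + 5/8 = 5/8 + J*(-4 + I))
-14*r(5, 9) = -14*(5/8 + 5*(-4 + 9)) = -14*(5/8 + 5*5) = -14*(5/8 + 25) = -14*205/8 = -1435/4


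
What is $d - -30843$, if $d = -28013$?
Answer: $2830$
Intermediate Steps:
$d - -30843 = -28013 - -30843 = -28013 + 30843 = 2830$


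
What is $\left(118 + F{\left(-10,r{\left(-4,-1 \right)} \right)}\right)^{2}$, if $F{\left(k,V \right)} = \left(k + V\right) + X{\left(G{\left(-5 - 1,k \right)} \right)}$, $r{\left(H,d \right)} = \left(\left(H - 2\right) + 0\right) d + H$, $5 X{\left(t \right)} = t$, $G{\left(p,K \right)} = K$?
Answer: $11664$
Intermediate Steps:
$X{\left(t \right)} = \frac{t}{5}$
$r{\left(H,d \right)} = H + d \left(-2 + H\right)$ ($r{\left(H,d \right)} = \left(\left(-2 + H\right) + 0\right) d + H = \left(-2 + H\right) d + H = d \left(-2 + H\right) + H = H + d \left(-2 + H\right)$)
$F{\left(k,V \right)} = V + \frac{6 k}{5}$ ($F{\left(k,V \right)} = \left(k + V\right) + \frac{k}{5} = \left(V + k\right) + \frac{k}{5} = V + \frac{6 k}{5}$)
$\left(118 + F{\left(-10,r{\left(-4,-1 \right)} \right)}\right)^{2} = \left(118 + \left(\left(-4 - -2 - -4\right) + \frac{6}{5} \left(-10\right)\right)\right)^{2} = \left(118 + \left(\left(-4 + 2 + 4\right) - 12\right)\right)^{2} = \left(118 + \left(2 - 12\right)\right)^{2} = \left(118 - 10\right)^{2} = 108^{2} = 11664$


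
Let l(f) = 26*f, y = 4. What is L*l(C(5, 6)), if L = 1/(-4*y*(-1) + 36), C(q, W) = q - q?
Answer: 0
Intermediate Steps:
C(q, W) = 0
L = 1/52 (L = 1/(-4*4*(-1) + 36) = 1/(-16*(-1) + 36) = 1/(16 + 36) = 1/52 ≈ 0.019231)
L*l(C(5, 6)) = (26*0)/52 = (1/52)*0 = 0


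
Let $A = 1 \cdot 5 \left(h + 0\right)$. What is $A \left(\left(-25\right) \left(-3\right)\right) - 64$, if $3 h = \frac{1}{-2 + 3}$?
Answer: $61$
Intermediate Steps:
$h = \frac{1}{3}$ ($h = \frac{1}{3 \left(-2 + 3\right)} = \frac{1}{3 \cdot 1} = \frac{1}{3} \cdot 1 = \frac{1}{3} \approx 0.33333$)
$A = \frac{5}{3}$ ($A = 1 \cdot 5 \left(\frac{1}{3} + 0\right) = 5 \cdot \frac{1}{3} = \frac{5}{3} \approx 1.6667$)
$A \left(\left(-25\right) \left(-3\right)\right) - 64 = \frac{5 \left(\left(-25\right) \left(-3\right)\right)}{3} - 64 = \frac{5}{3} \cdot 75 - 64 = 125 - 64 = 61$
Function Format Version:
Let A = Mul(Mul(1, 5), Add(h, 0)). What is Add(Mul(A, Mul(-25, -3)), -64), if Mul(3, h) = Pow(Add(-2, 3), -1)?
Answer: 61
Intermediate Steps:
h = Rational(1, 3) (h = Mul(Rational(1, 3), Pow(Add(-2, 3), -1)) = Mul(Rational(1, 3), Pow(1, -1)) = Mul(Rational(1, 3), 1) = Rational(1, 3) ≈ 0.33333)
A = Rational(5, 3) (A = Mul(Mul(1, 5), Add(Rational(1, 3), 0)) = Mul(5, Rational(1, 3)) = Rational(5, 3) ≈ 1.6667)
Add(Mul(A, Mul(-25, -3)), -64) = Add(Mul(Rational(5, 3), Mul(-25, -3)), -64) = Add(Mul(Rational(5, 3), 75), -64) = Add(125, -64) = 61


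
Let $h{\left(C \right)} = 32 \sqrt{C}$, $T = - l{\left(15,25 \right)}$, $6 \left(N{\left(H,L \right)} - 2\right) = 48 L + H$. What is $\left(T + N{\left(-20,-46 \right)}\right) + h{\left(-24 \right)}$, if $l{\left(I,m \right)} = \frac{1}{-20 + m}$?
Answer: $- \frac{5543}{15} + 64 i \sqrt{6} \approx -369.53 + 156.77 i$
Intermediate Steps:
$N{\left(H,L \right)} = 2 + 8 L + \frac{H}{6}$ ($N{\left(H,L \right)} = 2 + \frac{48 L + H}{6} = 2 + \frac{H + 48 L}{6} = 2 + \left(8 L + \frac{H}{6}\right) = 2 + 8 L + \frac{H}{6}$)
$T = - \frac{1}{5}$ ($T = - \frac{1}{-20 + 25} = - \frac{1}{5} \approx -0.2$)
$\left(T + N{\left(-20,-46 \right)}\right) + h{\left(-24 \right)} = \left(- \frac{1}{5} + \left(2 + 8 \left(-46\right) + \frac{1}{6} \left(-20\right)\right)\right) + 32 \sqrt{-24} = \left(- \frac{1}{5} - \frac{1108}{3}\right) + 32 \cdot 2 i \sqrt{6} = \left(- \frac{1}{5} - \frac{1108}{3}\right) + 64 i \sqrt{6} = - \frac{5543}{15} + 64 i \sqrt{6}$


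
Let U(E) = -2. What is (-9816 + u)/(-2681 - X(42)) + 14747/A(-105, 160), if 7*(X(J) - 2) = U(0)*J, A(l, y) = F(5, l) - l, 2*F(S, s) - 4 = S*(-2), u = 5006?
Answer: 39879857/272442 ≈ 146.38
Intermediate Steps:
F(S, s) = 2 - S (F(S, s) = 2 + (S*(-2))/2 = 2 + (-2*S)/2 = 2 - S)
A(l, y) = -3 - l (A(l, y) = (2 - 1*5) - l = (2 - 5) - l = -3 - l)
X(J) = 2 - 2*J/7 (X(J) = 2 + (-2*J)/7 = 2 - 2*J/7)
(-9816 + u)/(-2681 - X(42)) + 14747/A(-105, 160) = (-9816 + 5006)/(-2681 - (2 - 2/7*42)) + 14747/(-3 - 1*(-105)) = -4810/(-2681 - (2 - 12)) + 14747/(-3 + 105) = -4810/(-2681 - 1*(-10)) + 14747/102 = -4810/(-2681 + 10) + 14747*(1/102) = -4810/(-2671) + 14747/102 = -4810*(-1/2671) + 14747/102 = 4810/2671 + 14747/102 = 39879857/272442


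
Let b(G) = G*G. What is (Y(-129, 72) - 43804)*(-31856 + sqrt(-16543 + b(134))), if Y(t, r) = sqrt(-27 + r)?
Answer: (31856 - 3*sqrt(157))*(43804 - 3*sqrt(5)) ≈ 1.3936e+9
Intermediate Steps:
b(G) = G**2
(Y(-129, 72) - 43804)*(-31856 + sqrt(-16543 + b(134))) = (sqrt(-27 + 72) - 43804)*(-31856 + sqrt(-16543 + 134**2)) = (sqrt(45) - 43804)*(-31856 + sqrt(-16543 + 17956)) = (3*sqrt(5) - 43804)*(-31856 + sqrt(1413)) = (-43804 + 3*sqrt(5))*(-31856 + 3*sqrt(157))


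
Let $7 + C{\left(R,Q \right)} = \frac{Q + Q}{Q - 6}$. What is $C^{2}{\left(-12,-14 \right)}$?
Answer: $\frac{784}{25} \approx 31.36$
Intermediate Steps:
$C{\left(R,Q \right)} = -7 + \frac{2 Q}{-6 + Q}$ ($C{\left(R,Q \right)} = -7 + \frac{Q + Q}{Q - 6} = -7 + \frac{2 Q}{-6 + Q}$)
$C^{2}{\left(-12,-14 \right)} = \left(\frac{42 - -70}{-6 - 14}\right)^{2} = \left(\frac{42 + 70}{-20}\right)^{2} = \left(\left(- \frac{1}{20}\right) 112\right)^{2} = \left(- \frac{28}{5}\right)^{2} = \frac{784}{25}$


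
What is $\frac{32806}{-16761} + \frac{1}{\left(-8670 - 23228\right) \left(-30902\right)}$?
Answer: $- \frac{32337267724015}{16521518764956} \approx -1.9573$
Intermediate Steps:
$\frac{32806}{-16761} + \frac{1}{\left(-8670 - 23228\right) \left(-30902\right)} = 32806 \left(- \frac{1}{16761}\right) + \frac{1}{-31898} \left(- \frac{1}{30902}\right) = - \frac{32806}{16761} - - \frac{1}{985711996} = - \frac{32806}{16761} + \frac{1}{985711996} = - \frac{32337267724015}{16521518764956}$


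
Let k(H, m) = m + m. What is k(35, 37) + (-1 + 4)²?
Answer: 83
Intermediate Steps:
k(H, m) = 2*m
k(35, 37) + (-1 + 4)² = 2*37 + (-1 + 4)² = 74 + 3² = 74 + 9 = 83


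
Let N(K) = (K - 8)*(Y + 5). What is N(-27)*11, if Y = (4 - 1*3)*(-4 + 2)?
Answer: -1155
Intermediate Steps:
Y = -2 (Y = (4 - 3)*(-2) = 1*(-2) = -2)
N(K) = -24 + 3*K (N(K) = (K - 8)*(-2 + 5) = (-8 + K)*3 = -24 + 3*K)
N(-27)*11 = (-24 + 3*(-27))*11 = (-24 - 81)*11 = -105*11 = -1155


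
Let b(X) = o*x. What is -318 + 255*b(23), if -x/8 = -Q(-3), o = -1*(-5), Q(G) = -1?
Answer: -10518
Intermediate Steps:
o = 5
x = -8 (x = -(-8)*(-1) = -8*1 = -8)
b(X) = -40 (b(X) = 5*(-8) = -40)
-318 + 255*b(23) = -318 + 255*(-40) = -318 - 10200 = -10518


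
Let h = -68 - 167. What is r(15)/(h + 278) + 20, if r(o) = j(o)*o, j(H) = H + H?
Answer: 1310/43 ≈ 30.465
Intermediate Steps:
j(H) = 2*H
h = -235
r(o) = 2*o**2 (r(o) = (2*o)*o = 2*o**2)
r(15)/(h + 278) + 20 = (2*15**2)/(-235 + 278) + 20 = (2*225)/43 + 20 = 450*(1/43) + 20 = 450/43 + 20 = 1310/43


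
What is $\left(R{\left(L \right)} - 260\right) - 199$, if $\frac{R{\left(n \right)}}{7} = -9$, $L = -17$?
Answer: $-522$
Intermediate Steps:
$R{\left(n \right)} = -63$ ($R{\left(n \right)} = 7 \left(-9\right) = -63$)
$\left(R{\left(L \right)} - 260\right) - 199 = \left(-63 - 260\right) - 199 = -323 - 199 = -522$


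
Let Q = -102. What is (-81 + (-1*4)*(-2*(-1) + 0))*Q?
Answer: 9078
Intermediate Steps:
(-81 + (-1*4)*(-2*(-1) + 0))*Q = (-81 + (-1*4)*(-2*(-1) + 0))*(-102) = (-81 - 4*(2 + 0))*(-102) = (-81 - 4*2)*(-102) = (-81 - 8)*(-102) = -89*(-102) = 9078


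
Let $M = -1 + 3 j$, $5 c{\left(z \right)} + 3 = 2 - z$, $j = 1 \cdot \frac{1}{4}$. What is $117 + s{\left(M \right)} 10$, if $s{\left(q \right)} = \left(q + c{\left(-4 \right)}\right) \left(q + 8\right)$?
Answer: $\frac{1153}{8} \approx 144.13$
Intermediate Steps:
$j = \frac{1}{4}$ ($j = 1 \cdot \frac{1}{4} = \frac{1}{4} \approx 0.25$)
$c{\left(z \right)} = - \frac{1}{5} - \frac{z}{5}$ ($c{\left(z \right)} = - \frac{3}{5} + \frac{2 - z}{5} = - \frac{3}{5} - \left(- \frac{2}{5} + \frac{z}{5}\right) = - \frac{1}{5} - \frac{z}{5}$)
$M = - \frac{1}{4}$ ($M = -1 + 3 \cdot \frac{1}{4} = -1 + \frac{3}{4} = - \frac{1}{4} \approx -0.25$)
$s{\left(q \right)} = \left(8 + q\right) \left(\frac{3}{5} + q\right)$ ($s{\left(q \right)} = \left(q - - \frac{3}{5}\right) \left(q + 8\right) = \left(q + \left(- \frac{1}{5} + \frac{4}{5}\right)\right) \left(8 + q\right) = \left(q + \frac{3}{5}\right) \left(8 + q\right) = \left(\frac{3}{5} + q\right) \left(8 + q\right) = \left(8 + q\right) \left(\frac{3}{5} + q\right)$)
$117 + s{\left(M \right)} 10 = 117 + \left(\frac{24}{5} + \left(- \frac{1}{4}\right)^{2} + \frac{43}{5} \left(- \frac{1}{4}\right)\right) 10 = 117 + \left(\frac{24}{5} + \frac{1}{16} - \frac{43}{20}\right) 10 = 117 + \frac{217}{80} \cdot 10 = 117 + \frac{217}{8} = \frac{1153}{8}$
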